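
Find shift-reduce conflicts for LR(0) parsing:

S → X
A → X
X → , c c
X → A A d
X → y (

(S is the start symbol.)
Augment with S' → S and build the canonical LR(0) collection (I0 = CLOSURE({[S' → . S]}), then GOTO on every symbol after a dot until no new states appear). It has 12 states:
  I0: { [A → . X], [S → . X], [S' → . S], [X → . , c c], [X → . A A d], [X → . y (] }  — shift
  I1: { [X → , . c c] }  — shift
  I2: { [A → . X], [X → . , c c], [X → . A A d], [X → . y (], [X → A . A d] }  — shift
  I3: { [S' → S .] }  — accept
  I4: { [A → X .], [S → X .] }  — 2 reduces
  I5: { [X → y . (] }  — shift
  I6: { [X → y ( .] }  — reduce
  I7: { [A → . X], [X → . , c c], [X → . A A d], [X → . y (], [X → A . A d], [X → A A . d] }  — shift
  I8: { [A → X .] }  — reduce
  I9: { [X → A A d .] }  — reduce
  I10: { [X → , c . c] }  — shift
  I11: { [X → , c c .] }  — reduce

No state contains both a complete item and a shift item.

Answer: No shift-reduce conflicts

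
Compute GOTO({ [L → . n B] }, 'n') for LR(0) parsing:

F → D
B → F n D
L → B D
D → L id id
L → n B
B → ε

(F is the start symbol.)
GOTO(I, 'n') = CLOSURE({ [A → αX.β] : [A → α.Xβ] ∈ I, X = 'n' })

Items with dot before 'n', with the dot advanced:
  [L → . n B] → [L → n . B]
Closure of the advanced items:
  [L → n . B] has the dot before B: add [B → . F n D], [B → .]
  [B → . F n D] has the dot before F: add [F → . D]
  [F → . D] has the dot before D: add [D → . L id id]
  [D → . L id id] has the dot before L: add [L → . B D], [L → . n B]

GOTO = { [B → . F n D], [B → .], [D → . L id id], [F → . D], [L → . B D], [L → . n B], [L → n . B] }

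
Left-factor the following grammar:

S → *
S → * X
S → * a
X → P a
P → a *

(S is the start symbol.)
S → * S'
S' → ε
S' → X
S' → a
X → P a
P → a *

Left-factoring transforms A → αβ₁ | αβ₂ into A → αA' and A' → β₁ | β₂
(α is the longest common prefix among the alternatives). Repeat until
no nonterminal has two alternatives with a common prefix.

Round 1: S has alternatives sharing prefix '*'. Introduce S': S → * S'
  Add: S' → ε
  Add: S' → X
  Add: S' → a

No remaining common prefixes — done.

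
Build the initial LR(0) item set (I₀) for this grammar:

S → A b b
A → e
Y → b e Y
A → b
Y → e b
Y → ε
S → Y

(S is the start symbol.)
First, augment the grammar with S' → S
I₀ = CLOSURE({ [S' → . S] }):
  [S' → . S] has the dot before S: add [S → . A b b], [S → . Y]
  [S → . A b b] has the dot before A: add [A → . e], [A → . b]
  [S → . Y] has the dot before Y: add [Y → . b e Y], [Y → . e b], [Y → .]
No further items can be added.

I₀ = { [A → . b], [A → . e], [S → . A b b], [S → . Y], [S' → . S], [Y → . b e Y], [Y → . e b], [Y → .] }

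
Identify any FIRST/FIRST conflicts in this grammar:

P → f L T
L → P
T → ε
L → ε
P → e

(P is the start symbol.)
No FIRST/FIRST conflicts.

A FIRST/FIRST conflict occurs when two productions N → α and N → β for the same non-terminal have FIRST(α) ∩ FIRST(β) ≠ ∅ (with ε ∈ FIRST of a nullable right-hand side, so two nullable alternatives also conflict).

FIRST sets of the non-terminals at (or reachable through a nullable prefix from) the front of some alternative:
  FIRST(P) = { 'e', 'f' }

Productions for P:
  P → f L T: FIRST = { 'f' }
  P → e: FIRST = { 'e' }
Productions for L:
  L → P: FIRST = { 'e', 'f' }
  L → ε: FIRST = { ε }
T has only one production, so no FIRST/FIRST conflict is possible there.

All alternatives of each non-terminal have pairwise disjoint FIRST sets.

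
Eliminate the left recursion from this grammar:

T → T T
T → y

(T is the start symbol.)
T → y T'
T' → T T'
T' → ε

T is directly left-recursive. The standard transformation for
  A → A α₁ | ... | A α_m | β₁ | ... | β_n
is
  A  → β₁ A' | ... | β_n A'
  A' → α₁ A' | ... | α_m A' | ε

T → y becomes T → y T'
T → T T becomes T' → T T'
Add T' → ε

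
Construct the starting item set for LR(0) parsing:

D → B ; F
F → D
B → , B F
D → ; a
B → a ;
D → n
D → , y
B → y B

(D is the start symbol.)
First, augment the grammar with D' → D
I₀ = CLOSURE({ [D' → . D] }):
  [D' → . D] has the dot before D: add [D → . B ; F], [D → . ; a], [D → . n], [D → . , y]
  [D → . B ; F] has the dot before B: add [B → . , B F], [B → . a ;], [B → . y B]
No further items can be added.

I₀ = { [B → . , B F], [B → . a ;], [B → . y B], [D → . , y], [D → . ; a], [D → . B ; F], [D → . n], [D' → . D] }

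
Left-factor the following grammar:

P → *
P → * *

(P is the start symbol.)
Left-factoring transforms A → αβ₁ | αβ₂ into A → αA' and A' → β₁ | β₂
(α is the longest common prefix among the alternatives). Repeat until
no nonterminal has two alternatives with a common prefix.

Round 1: P has alternatives sharing prefix '*'. Introduce P': P → * P'
  Add: P' → ε
  Add: P' → *

No remaining common prefixes — done.

Resulting grammar:
P → * P'
P' → ε
P' → *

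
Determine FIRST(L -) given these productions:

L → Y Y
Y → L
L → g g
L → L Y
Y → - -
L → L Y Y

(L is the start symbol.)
{ '-', 'g' }

FIRST sets of the non-terminals involved (from the grammar, by fixed-point iteration):
  FIRST(L) = { '-', 'g' }

To compute FIRST(L -), process the symbols left to right:
Symbol L is a non-terminal. Add FIRST(L) \ {ε} = { '-', 'g' }
L is not nullable (ε ∉ FIRST(L)), so stop here.
FIRST(L -) = { '-', 'g' }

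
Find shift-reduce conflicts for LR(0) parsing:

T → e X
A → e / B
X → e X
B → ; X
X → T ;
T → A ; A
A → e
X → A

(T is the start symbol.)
A shift-reduce conflict occurs when an LR(0) state has both:
  - a complete (reduce) item [A → α .] (dot at the end), and
  - a shift item [B → β . c γ] (dot before a terminal).

Augment with T' → T and build the canonical LR(0) collection (I0 = CLOSURE({[T' → . T]}), then GOTO on every symbol after a dot until no new states appear). It has 17 states:
  I0: { [A → . e / B], [A → . e], [T → . A ; A], [T → . e X], [T' → . T] }  — shift
  I1: { [T → A . ; A] }  — shift
  I2: { [T' → T .] }  — accept
  I3: { [A → . e / B], [A → . e], [A → e . / B], [A → e .], [T → . A ; A], [T → . e X], [T → e . X], [X → . A], [X → . T ;], [X → . e X] }  — shift, reduce
  I4: { [A → e / . B], [B → . ; X] }  — shift
  I5: { [T → A . ; A], [X → A .] }  — shift, reduce
  I6: { [X → T . ;] }  — shift
  I7: { [T → e X .] }  — reduce
  I8: { [A → . e / B], [A → . e], [A → e . / B], [A → e .], [T → . A ; A], [T → . e X], [T → e . X], [X → . A], [X → . T ;], [X → . e X], [X → e . X] }  — shift, reduce
  I9: { [T → e X .], [X → e X .] }  — 2 reduces
  I10: { [X → T ; .] }  — reduce
  I11: { [A → . e / B], [A → . e], [T → A ; . A] }  — shift
  I12: { [T → A ; A .] }  — reduce
  I13: { [A → e . / B], [A → e .] }  — shift, reduce
  I14: { [A → . e / B], [A → . e], [B → ; . X], [T → . A ; A], [T → . e X], [X → . A], [X → . T ;], [X → . e X] }  — shift
  I15: { [A → e / B .] }  — reduce
  I16: { [B → ; X .] }  — reduce

I3 contains reduce item [A → e .] and shift items [A → . e], [A → . e / B], [A → e . / B], [T → . e X], [X → . e X] — shift-reduce conflict.
I5 contains reduce item [X → A .] and shift item [T → A . ; A] — shift-reduce conflict.
I8 contains reduce item [A → e .] and shift items [A → . e], [A → . e / B], [A → e . / B], [T → . e X], [X → . e X] — shift-reduce conflict.
I13 contains reduce item [A → e .] and shift item [A → e . / B] — shift-reduce conflict.

Answer: Yes — I3: [A → e .] vs [A → . e]; I5: [X → A .] vs [T → A . ; A]; I8: [A → e .] vs [A → . e]; I13: [A → e .] vs [A → e . / B]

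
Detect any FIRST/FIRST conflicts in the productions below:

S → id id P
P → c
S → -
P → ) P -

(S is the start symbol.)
No FIRST/FIRST conflicts.

A FIRST/FIRST conflict occurs when two productions N → α and N → β for the same non-terminal have FIRST(α) ∩ FIRST(β) ≠ ∅ (with ε ∈ FIRST of a nullable right-hand side, so two nullable alternatives also conflict).

Productions for S:
  S → id id P: FIRST = { 'id' }
  S → -: FIRST = { '-' }
Productions for P:
  P → c: FIRST = { 'c' }
  P → ) P -: FIRST = { ')' }

All alternatives of each non-terminal have pairwise disjoint FIRST sets.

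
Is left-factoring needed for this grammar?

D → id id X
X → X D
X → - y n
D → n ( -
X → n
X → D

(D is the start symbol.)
No, left-factoring is not needed

Left-factoring is needed when two productions for the same non-terminal
share a common prefix on the right-hand side.

Productions for D:
  D → id id X
  D → n ( -
Productions for X:
  X → X D
  X → - y n
  X → n
  X → D

No common prefixes found.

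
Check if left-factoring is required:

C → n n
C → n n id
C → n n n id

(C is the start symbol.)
Yes, C has productions with common prefix 'n n'

Left-factoring is needed when two productions for the same non-terminal
share a common prefix on the right-hand side.

Productions for C:
  C → n n
  C → n n id
  C → n n n id

Found common prefix 'n n' in productions for C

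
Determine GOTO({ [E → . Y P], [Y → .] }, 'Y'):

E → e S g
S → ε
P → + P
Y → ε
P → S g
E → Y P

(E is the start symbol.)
{ [E → Y . P], [P → . + P], [P → . S g], [S → .] }

GOTO(I, 'Y') = CLOSURE({ [A → αX.β] : [A → α.Xβ] ∈ I, X = 'Y' })

Items with dot before 'Y', with the dot advanced:
  [E → . Y P] → [E → Y . P]
Closure of the advanced items:
  [E → Y . P] has the dot before P: add [P → . + P], [P → . S g]
  [P → . S g] has the dot before S: add [S → .]

GOTO = { [E → Y . P], [P → . + P], [P → . S g], [S → .] }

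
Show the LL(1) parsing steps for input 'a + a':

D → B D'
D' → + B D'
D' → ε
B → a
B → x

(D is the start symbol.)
LL(1) parsing maintains a stack (initially the start symbol over $) and the input. At each step: if the stack top is a terminal, match it against the current input token; if it is a non-terminal N, replace it with the RHS of M[N, lookahead] (the unique production whose predict set contains the lookahead).

Stack is shown with the top on the left.

Stack     Input    Action
-------------------------
D $       a + a $  output D → B D'
B D' $    a + a $  output B → a
a D' $    a + a $  match 'a'
D' $      + a $    output D' → + B D'
+ B D' $  + a $    match '+'
B D' $    a $      output B → a
a D' $    a $      match 'a'
D' $      $        output D' → ε
$         $        accept

The string is accepted.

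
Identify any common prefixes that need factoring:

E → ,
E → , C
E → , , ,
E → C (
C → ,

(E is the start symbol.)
Yes, E has productions with common prefix ','

Left-factoring is needed when two productions for the same non-terminal
share a common prefix on the right-hand side.

Productions for E:
  E → ,
  E → , C
  E → , , ,
  E → C (

Found common prefix ',' in productions for E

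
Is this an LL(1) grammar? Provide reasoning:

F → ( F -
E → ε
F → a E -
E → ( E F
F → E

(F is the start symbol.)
No. Predict set conflict for F: { '(' }

A grammar is LL(1) if for each non-terminal N with multiple productions, the predict sets of those productions are pairwise disjoint, where PREDICT(N → α) = (FIRST(α) \ {ε}) ∪ (FOLLOW(N) if α ⇒* ε).

Relevant sets:
  FIRST(E) = { '(', ε }
  FOLLOW(F) = { $, '(', '-', 'a' }
  FOLLOW(E) = { $, '(', '-', 'a' }

For F:
  PREDICT(F → '(' F '-') = { '(' }
  PREDICT(F → a E '-') = { 'a' }
  PREDICT(F → E) = { $, '(', '-', 'a' }
For E:
  PREDICT(E → ε) = { $, '(', '-', 'a' }
  PREDICT(E → '(' E F) = { '(' }

Conflict found: Predict set conflict for F: { '(' }
The grammar is NOT LL(1).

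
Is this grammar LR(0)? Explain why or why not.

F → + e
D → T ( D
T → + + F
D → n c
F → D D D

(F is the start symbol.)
Yes, the grammar is LR(0)

Augment with F' → F and build the canonical LR(0) collection (I0 = CLOSURE({[F' → . F]}), then GOTO on every symbol after a dot until no new states appear). It has 15 states:
  I0: { [D → . T ( D], [D → . n c], [F → . + e], [F → . D D D], [F' → . F], [T → . + + F] }  — shift
  I1: { [F → + . e], [T → + . + F] }  — shift
  I2: { [D → . T ( D], [D → . n c], [F → D . D D], [T → . + + F] }  — shift
  I3: { [F' → F .] }  — accept
  I4: { [D → T . ( D] }  — shift
  I5: { [D → n . c] }  — shift
  I6: { [D → n c .] }  — reduce
  I7: { [D → . T ( D], [D → . n c], [D → T ( . D], [T → . + + F] }  — shift
  I8: { [T → + . + F] }  — shift
  I9: { [D → T ( D .] }  — reduce
  I10: { [D → . T ( D], [D → . n c], [F → . + e], [F → . D D D], [T → + + . F], [T → . + + F] }  — shift
  I11: { [T → + + F .] }  — reduce
  I12: { [D → . T ( D], [D → . n c], [F → D D . D], [T → . + + F] }  — shift
  I13: { [F → D D D .] }  — reduce
  I14: { [F → + e .] }  — reduce

Every state is either a pure shift/goto state or contains exactly one complete item and nothing to shift — no conflicts. The grammar is LR(0).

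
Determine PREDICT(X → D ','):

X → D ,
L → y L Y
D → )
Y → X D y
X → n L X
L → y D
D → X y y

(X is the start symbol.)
{ ')', 'n' }

PREDICT(X → D ',') = (FIRST(RHS) \ {ε}) ∪ (FOLLOW(X) if ε ∈ FIRST(RHS), i.e. RHS ⇒* ε)
FIRST(D) = { ')', 'n' }
FIRST(D ',') = { ')', 'n' }
ε ∉ FIRST(D ','), so FOLLOW(X) is not added.
PREDICT(X → D ',') = { ')', 'n' }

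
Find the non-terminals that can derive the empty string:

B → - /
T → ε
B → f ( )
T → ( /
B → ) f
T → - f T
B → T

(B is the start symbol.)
ε-productions: T → ε
So T is immediately nullable.
B → T: every symbol on the right is nullable, so B is nullable too.
Every non-terminal is now nullable.
Nullable = { 'B', 'T' }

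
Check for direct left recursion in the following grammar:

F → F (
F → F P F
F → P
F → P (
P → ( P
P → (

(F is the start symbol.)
Yes, F is left-recursive

Direct left recursion occurs when N → N α for some non-terminal N (the right-hand side begins with the left-hand side itself).

F → F (: LEFT RECURSIVE (starts with F)
F → F P F: LEFT RECURSIVE (starts with F)
F → P: starts with P
F → P (: starts with P
P → ( P: starts with '('
P → (: starts with '('

The grammar has direct left recursion on: F.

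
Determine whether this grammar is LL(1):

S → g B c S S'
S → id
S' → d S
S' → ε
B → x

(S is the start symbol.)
Relevant sets:
  FOLLOW(S') = { $, 'd' }

For S:
  PREDICT(S → g B c S S') = { 'g' }
  PREDICT(S → id) = { 'id' }
For S':
  PREDICT(S' → d S) = { 'd' }
  PREDICT(S' → ε) = { $, 'd' }
B has a single production, so nothing to check there.

Conflict found: Predict set conflict for S': { 'd' }
The grammar is NOT LL(1).

Answer: No. Predict set conflict for S': { 'd' }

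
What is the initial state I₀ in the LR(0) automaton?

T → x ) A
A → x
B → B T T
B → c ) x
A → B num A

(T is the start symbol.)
{ [T → . x ) A], [T' → . T] }

First, augment the grammar with T' → T
I₀ = CLOSURE({ [T' → . T] }):
  [T' → . T] has the dot before T: add [T → . x ) A]
No further items can be added.

I₀ = { [T → . x ) A], [T' → . T] }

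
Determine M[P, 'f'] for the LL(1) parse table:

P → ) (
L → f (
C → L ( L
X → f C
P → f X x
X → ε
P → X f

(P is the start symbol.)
To find M[P, 'f'], we find productions for P where 'f' is in the predict set (PREDICT(N → α) = (FIRST(α) \ {ε}) ∪ (FOLLOW(N) if α ⇒* ε)).

Relevant sets:
  FIRST(X) = { 'f', ε }

P → ) (: PREDICT = { ')' }
P → f X x: PREDICT = { 'f' }
  'f' is in predict set, so this production goes in M[P, 'f']
P → X f: PREDICT = { 'f' }
  'f' is in predict set, so this production goes in M[P, 'f']

M[P, 'f'] = P → f X x, P → X f  (a multiply-defined cell — the grammar is not LL(1))

Answer: P → f X x, P → X f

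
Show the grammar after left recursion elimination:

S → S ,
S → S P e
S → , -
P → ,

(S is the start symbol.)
S is directly left-recursive. The standard transformation for
  A → A α₁ | ... | A α_m | β₁ | ... | β_n
is
  A  → β₁ A' | ... | β_n A'
  A' → α₁ A' | ... | α_m A' | ε

S → , - becomes S → , - S'
S → S , becomes S' → , S'
S → S P e becomes S' → P e S'
Add S' → ε

Productions for other non-terminals are unchanged:
  P → ,

Resulting grammar:
S → , - S'
S' → , S'
S' → P e S'
S' → ε
P → ,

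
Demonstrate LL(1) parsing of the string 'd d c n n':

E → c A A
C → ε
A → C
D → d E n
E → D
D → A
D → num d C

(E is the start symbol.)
LL(1) parsing maintains a stack (initially the start symbol over $) and the input. At each step: if the stack top is a terminal, match it against the current input token; if it is a non-terminal N, replace it with the RHS of M[N, lookahead] (the unique production whose predict set contains the lookahead).

Stack is shown with the top on the left.

Stack        Input        Action
--------------------------------
E $          d d c n n $  output E → D
D $          d d c n n $  output D → d E n
d E n $      d d c n n $  match 'd'
E n $        d c n n $    output E → D
D n $        d c n n $    output D → d E n
d E n n $    d c n n $    match 'd'
E n n $      c n n $      output E → c A A
c A A n n $  c n n $      match 'c'
A A n n $    n n $        output A → C
C A n n $    n n $        output C → ε
A n n $      n n $        output A → C
C n n $      n n $        output C → ε
n n $        n n $        match 'n'
n $          n $          match 'n'
$            $            accept

The string is accepted.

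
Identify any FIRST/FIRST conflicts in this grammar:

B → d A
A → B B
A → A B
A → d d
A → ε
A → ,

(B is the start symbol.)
Yes. A → B B / A → A B on { 'd' }; A → B B / A → d d on { 'd' }; A → A B / A → d d on { 'd' }; A → A B / A → ',' on { ',' }

FIRST sets of the non-terminals at (or reachable through a nullable prefix from) the front of some alternative:
  FIRST(B) = { 'd' }
  FIRST(A) = { ',', 'd', ε }

Productions for A:
  A → B B: FIRST = { 'd' }
  A → A B: FIRST = { ',', 'd' }
  A → d d: FIRST = { 'd' }
  A → ε: FIRST = { ε }
  A → ,: FIRST = { ',' }
B has only one production, so no FIRST/FIRST conflict is possible there.

Conflict for A: A → B B and A → A B
  Overlap: { 'd' }
Conflict for A: A → B B and A → d d
  Overlap: { 'd' }
Conflict for A: A → A B and A → d d
  Overlap: { 'd' }
Conflict for A: A → A B and A → ,
  Overlap: { ',' }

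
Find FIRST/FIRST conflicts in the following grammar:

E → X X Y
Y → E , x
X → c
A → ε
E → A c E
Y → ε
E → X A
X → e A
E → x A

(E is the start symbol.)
A FIRST/FIRST conflict occurs when two productions N → α and N → β for the same non-terminal have FIRST(α) ∩ FIRST(β) ≠ ∅ (with ε ∈ FIRST of a nullable right-hand side, so two nullable alternatives also conflict).

FIRST sets of the non-terminals at (or reachable through a nullable prefix from) the front of some alternative:
  FIRST(X) = { 'c', 'e' }
  FIRST(A) = { ε }
  FIRST(E) = { 'c', 'e', 'x' }

Productions for E:
  E → X X Y: FIRST = { 'c', 'e' }
  E → A c E: FIRST = { 'c' }
  E → X A: FIRST = { 'c', 'e' }
  E → x A: FIRST = { 'x' }
Productions for Y:
  Y → E , x: FIRST = { 'c', 'e', 'x' }
  Y → ε: FIRST = { ε }
Productions for X:
  X → c: FIRST = { 'c' }
  X → e A: FIRST = { 'e' }
A has only one production, so no FIRST/FIRST conflict is possible there.

Conflict for E: E → X X Y and E → A c E
  Overlap: { 'c' }
Conflict for E: E → X X Y and E → X A
  Overlap: { 'c', 'e' }
Conflict for E: E → A c E and E → X A
  Overlap: { 'c' }

Answer: Yes. E → X X Y / E → A c E on { 'c' }; E → X X Y / E → X A on { 'c', 'e' }; E → A c E / E → X A on { 'c' }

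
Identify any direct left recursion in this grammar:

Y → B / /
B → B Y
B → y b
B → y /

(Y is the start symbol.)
Yes, B is left-recursive

Y → B / /: starts with B
B → B Y: LEFT RECURSIVE (starts with B)
B → y b: starts with y
B → y /: starts with y

The grammar has direct left recursion on: B.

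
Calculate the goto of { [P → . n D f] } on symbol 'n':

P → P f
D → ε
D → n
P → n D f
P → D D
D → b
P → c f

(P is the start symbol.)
{ [D → . b], [D → . n], [D → .], [P → n . D f] }

GOTO(I, 'n') = CLOSURE({ [A → αX.β] : [A → α.Xβ] ∈ I, X = 'n' })

Items with dot before 'n', with the dot advanced:
  [P → . n D f] → [P → n . D f]
Closure of the advanced items:
  [P → n . D f] has the dot before D: add [D → .], [D → . n], [D → . b]

GOTO = { [D → . b], [D → . n], [D → .], [P → n . D f] }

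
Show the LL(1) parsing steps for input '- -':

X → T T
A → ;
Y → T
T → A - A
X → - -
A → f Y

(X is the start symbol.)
LL(1) parsing maintains a stack (initially the start symbol over $) and the input. At each step: if the stack top is a terminal, match it against the current input token; if it is a non-terminal N, replace it with the RHS of M[N, lookahead] (the unique production whose predict set contains the lookahead).

Stack is shown with the top on the left.

Stack  Input  Action
--------------------
X $    - - $  output X → - -
- - $  - - $  match '-'
- $    - $    match '-'
$      $      accept

The string is accepted.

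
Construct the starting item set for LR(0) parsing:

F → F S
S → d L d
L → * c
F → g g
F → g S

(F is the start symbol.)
{ [F → . F S], [F → . g S], [F → . g g], [F' → . F] }

First, augment the grammar with F' → F
I₀ = CLOSURE({ [F' → . F] }):
  [F' → . F] has the dot before F: add [F → . F S], [F → . g g], [F → . g S]
No further items can be added.

I₀ = { [F → . F S], [F → . g S], [F → . g g], [F' → . F] }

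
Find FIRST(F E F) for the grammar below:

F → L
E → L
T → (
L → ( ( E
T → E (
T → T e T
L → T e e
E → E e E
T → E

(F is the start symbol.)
FIRST sets of the non-terminals involved (from the grammar, by fixed-point iteration):
  FIRST(F) = { '(' }

To compute FIRST(F E F), process the symbols left to right:
Symbol F is a non-terminal. Add FIRST(F) \ {ε} = { '(' }
F is not nullable (ε ∉ FIRST(F)), so stop here.
FIRST(F E F) = { '(' }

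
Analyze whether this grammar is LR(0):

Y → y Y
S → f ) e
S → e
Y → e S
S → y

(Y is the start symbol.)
Augment with Y' → Y and build the canonical LR(0) collection (I0 = CLOSURE({[Y' → . Y]}), then GOTO on every symbol after a dot until no new states appear). It has 11 states:
  I0: { [Y → . e S], [Y → . y Y], [Y' → . Y] }  — shift
  I1: { [Y' → Y .] }  — accept
  I2: { [S → . e], [S → . f ) e], [S → . y], [Y → e . S] }  — shift
  I3: { [Y → . e S], [Y → . y Y], [Y → y . Y] }  — shift
  I4: { [Y → y Y .] }  — reduce
  I5: { [Y → e S .] }  — reduce
  I6: { [S → e .] }  — reduce
  I7: { [S → f . ) e] }  — shift
  I8: { [S → y .] }  — reduce
  I9: { [S → f ) . e] }  — shift
  I10: { [S → f ) e .] }  — reduce

Every state is either a pure shift/goto state or contains exactly one complete item and nothing to shift — no conflicts. The grammar is LR(0).

Answer: Yes, the grammar is LR(0)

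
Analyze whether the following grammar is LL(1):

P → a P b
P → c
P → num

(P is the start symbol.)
Yes, the grammar is LL(1).

A grammar is LL(1) if for each non-terminal N with multiple productions, the predict sets of those productions are pairwise disjoint, where PREDICT(N → α) = (FIRST(α) \ {ε}) ∪ (FOLLOW(N) if α ⇒* ε).

For P:
  PREDICT(P → a P b) = { 'a' }
  PREDICT(P → c) = { 'c' }
  PREDICT(P → num) = { 'num' }

All predict sets are disjoint. The grammar IS LL(1).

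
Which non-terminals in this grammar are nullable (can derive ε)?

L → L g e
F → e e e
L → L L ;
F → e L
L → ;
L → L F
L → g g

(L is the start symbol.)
There are no ε-productions, so no non-terminal can derive ε.
No non-terminals are nullable.

Answer: None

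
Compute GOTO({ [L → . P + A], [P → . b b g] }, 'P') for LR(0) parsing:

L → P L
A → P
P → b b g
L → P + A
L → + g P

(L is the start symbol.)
{ [L → P . + A] }

GOTO(I, 'P') = CLOSURE({ [A → αX.β] : [A → α.Xβ] ∈ I, X = 'P' })

Items with dot before 'P', with the dot advanced:
  [L → . P + A] → [L → P . + A]
Closure adds nothing (no advanced item has the dot before a non-terminal).

GOTO = { [L → P . + A] }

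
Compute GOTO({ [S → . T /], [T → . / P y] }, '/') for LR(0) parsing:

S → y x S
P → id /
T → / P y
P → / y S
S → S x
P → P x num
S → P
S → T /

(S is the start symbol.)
{ [P → . / y S], [P → . P x num], [P → . id /], [T → / . P y] }

GOTO(I, '/') = CLOSURE({ [A → αX.β] : [A → α.Xβ] ∈ I, X = '/' })

Items with dot before '/', with the dot advanced:
  [T → . / P y] → [T → / . P y]
Closure of the advanced items:
  [T → / . P y] has the dot before P: add [P → . id /], [P → . / y S], [P → . P x num]

GOTO = { [P → . / y S], [P → . P x num], [P → . id /], [T → / . P y] }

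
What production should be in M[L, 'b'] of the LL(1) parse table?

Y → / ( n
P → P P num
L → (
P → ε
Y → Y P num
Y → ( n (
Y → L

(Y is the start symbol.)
To find M[L, 'b'], we find productions for L where 'b' is in the predict set (PREDICT(N → α) = (FIRST(α) \ {ε}) ∪ (FOLLOW(N) if α ⇒* ε)).

L → (: PREDICT = { '(' }

M[L, 'b'] is empty (no production applies)

Answer: Empty (error entry)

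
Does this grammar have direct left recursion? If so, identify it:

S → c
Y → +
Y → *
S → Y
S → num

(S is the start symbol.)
No direct left recursion

S → c: starts with c
Y → +: starts with '+'
Y → *: starts with '*'
S → Y: starts with Y
S → num: starts with num

No direct left recursion found.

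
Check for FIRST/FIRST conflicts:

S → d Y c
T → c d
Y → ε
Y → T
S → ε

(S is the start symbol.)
No FIRST/FIRST conflicts.

A FIRST/FIRST conflict occurs when two productions N → α and N → β for the same non-terminal have FIRST(α) ∩ FIRST(β) ≠ ∅ (with ε ∈ FIRST of a nullable right-hand side, so two nullable alternatives also conflict).

FIRST sets of the non-terminals at (or reachable through a nullable prefix from) the front of some alternative:
  FIRST(T) = { 'c' }

Productions for S:
  S → d Y c: FIRST = { 'd' }
  S → ε: FIRST = { ε }
Productions for Y:
  Y → ε: FIRST = { ε }
  Y → T: FIRST = { 'c' }
T has only one production, so no FIRST/FIRST conflict is possible there.

All alternatives of each non-terminal have pairwise disjoint FIRST sets.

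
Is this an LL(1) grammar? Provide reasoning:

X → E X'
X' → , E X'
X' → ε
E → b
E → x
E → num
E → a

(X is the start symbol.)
A grammar is LL(1) if for each non-terminal N with multiple productions, the predict sets of those productions are pairwise disjoint, where PREDICT(N → α) = (FIRST(α) \ {ε}) ∪ (FOLLOW(N) if α ⇒* ε).

Relevant sets:
  FOLLOW(X') = { $ }

For X':
  PREDICT(X' → ',' E X') = { ',' }
  PREDICT(X' → ε) = { $ }
For E:
  PREDICT(E → b) = { 'b' }
  PREDICT(E → x) = { 'x' }
  PREDICT(E → num) = { 'num' }
  PREDICT(E → a) = { 'a' }
X has a single production, so nothing to check there.

All predict sets are disjoint. The grammar IS LL(1).

Answer: Yes, the grammar is LL(1).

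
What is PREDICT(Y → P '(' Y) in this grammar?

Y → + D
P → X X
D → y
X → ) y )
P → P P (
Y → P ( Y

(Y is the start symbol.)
PREDICT(Y → P '(' Y) = (FIRST(RHS) \ {ε}) ∪ (FOLLOW(Y) if ε ∈ FIRST(RHS), i.e. RHS ⇒* ε)
FIRST(P) = { ')' }
FIRST(P '(' Y) = { ')' }
ε ∉ FIRST(P '(' Y), so FOLLOW(Y) is not added.
PREDICT(Y → P '(' Y) = { ')' }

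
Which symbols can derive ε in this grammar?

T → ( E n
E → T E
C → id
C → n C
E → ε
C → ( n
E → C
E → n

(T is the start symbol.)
{ 'E' }

A non-terminal is nullable if it can derive ε (the empty string): either it has an ε-production, or it has a production whose right-hand side consists entirely of nullable non-terminals.

ε-productions: E → ε
So E is immediately nullable.
No further non-terminal can be added: every production for the remaining non-terminals contains a terminal or a non-nullable non-terminal.
Nullable = { 'E' }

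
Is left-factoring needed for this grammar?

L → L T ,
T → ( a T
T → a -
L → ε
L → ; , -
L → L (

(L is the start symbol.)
Left-factoring is needed when two productions for the same non-terminal
share a common prefix on the right-hand side.

Productions for L:
  L → L T ,
  L → ε
  L → ; , -
  L → L (
Productions for T:
  T → ( a T
  T → a -

Found common prefix 'L' in productions for L

Answer: Yes, L has productions with common prefix 'L'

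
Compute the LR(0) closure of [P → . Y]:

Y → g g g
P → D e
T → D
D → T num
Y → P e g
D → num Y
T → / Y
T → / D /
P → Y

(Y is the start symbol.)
To compute CLOSURE, for each item [A → α.Bβ] where B is a non-terminal, add [B → .γ] for all productions B → γ; repeat for the newly added items until nothing changes.

Start with: [P → . Y]
  [P → . Y] has the dot before Y: add [Y → . g g g], [Y → . P e g]
  [Y → . P e g] has the dot before P: add [P → . D e]
  [P → . D e] has the dot before D: add [D → . T num], [D → . num Y]
  [D → . T num] has the dot before T: add [T → . D], [T → . / Y], [T → . / D /]
No further items can be added.

CLOSURE = { [D → . T num], [D → . num Y], [P → . D e], [P → . Y], [T → . / D /], [T → . / Y], [T → . D], [Y → . P e g], [Y → . g g g] }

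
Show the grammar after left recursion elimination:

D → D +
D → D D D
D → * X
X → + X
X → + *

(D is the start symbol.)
D is directly left-recursive. The standard transformation for
  A → A α₁ | ... | A α_m | β₁ | ... | β_n
is
  A  → β₁ A' | ... | β_n A'
  A' → α₁ A' | ... | α_m A' | ε

D → * X becomes D → * X D'
D → D + becomes D' → + D'
D → D D D becomes D' → D D D'
Add D' → ε

Productions for other non-terminals are unchanged:
  X → + X
  X → + *

Resulting grammar:
D → * X D'
D' → + D'
D' → D D D'
D' → ε
X → + X
X → + *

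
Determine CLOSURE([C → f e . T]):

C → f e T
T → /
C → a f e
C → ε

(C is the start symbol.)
{ [C → f e . T], [T → . /] }

To compute CLOSURE, for each item [A → α.Bβ] where B is a non-terminal, add [B → .γ] for all productions B → γ; repeat for the newly added items until nothing changes.

Start with: [C → f e . T]
  [C → f e . T] has the dot before T: add [T → . /]
No further items can be added.

CLOSURE = { [C → f e . T], [T → . /] }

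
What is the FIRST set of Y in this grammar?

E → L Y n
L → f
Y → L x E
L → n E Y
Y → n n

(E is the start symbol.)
{ 'f', 'n' }

To compute FIRST(Y), examine every production with Y on the left-hand side, reading each right-hand side left to right until a non-nullable symbol is reached.

FIRST sets of the other non-terminals involved (by the same procedure, iterated to a fixed point):
  FIRST(L) = { 'f', 'n' }

From Y → L x E:
  - L is a non-terminal: add FIRST(L) \ {ε} = { 'f', 'n' }
    L is not nullable, so stop
From Y → n n:
  - n is a terminal: add 'n' and stop

Collecting: FIRST(Y) = { 'f', 'n' }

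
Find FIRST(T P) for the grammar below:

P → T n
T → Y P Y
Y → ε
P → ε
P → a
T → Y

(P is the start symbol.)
FIRST sets of the non-terminals involved (from the grammar, by fixed-point iteration):
  FIRST(T) = { 'a', 'n', ε }
  FIRST(P) = { 'a', 'n', ε }

To compute FIRST(T P), process the symbols left to right:
Symbol T is a non-terminal. Add FIRST(T) \ {ε} = { 'a', 'n' }
T is nullable (ε ∈ FIRST(T)), continue to the next symbol.
Symbol P is a non-terminal. Add FIRST(P) \ {ε} = { 'a', 'n' }
P is nullable (ε ∈ FIRST(P)), continue to the next symbol.
All symbols are nullable, so ε is in the result.
FIRST(T P) = { 'a', 'n', ε }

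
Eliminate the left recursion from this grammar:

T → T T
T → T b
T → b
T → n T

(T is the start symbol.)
T is directly left-recursive. The standard transformation for
  A → A α₁ | ... | A α_m | β₁ | ... | β_n
is
  A  → β₁ A' | ... | β_n A'
  A' → α₁ A' | ... | α_m A' | ε

T → b becomes T → b T'
T → n T becomes T → n T T'
T → T T becomes T' → T T'
T → T b becomes T' → b T'
Add T' → ε

Resulting grammar:
T → b T'
T → n T T'
T' → T T'
T' → b T'
T' → ε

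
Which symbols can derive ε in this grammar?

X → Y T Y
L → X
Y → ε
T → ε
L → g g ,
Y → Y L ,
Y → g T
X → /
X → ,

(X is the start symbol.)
A non-terminal is nullable if it can derive ε (the empty string): either it has an ε-production, or it has a production whose right-hand side consists entirely of nullable non-terminals.

ε-productions: Y → ε, T → ε
So Y, T are immediately nullable.
X → Y T Y: every symbol on the right is nullable, so X is nullable too.
L → X: every symbol on the right is nullable, so L is nullable too.
Every non-terminal is now nullable.
Nullable = { 'L', 'T', 'X', 'Y' }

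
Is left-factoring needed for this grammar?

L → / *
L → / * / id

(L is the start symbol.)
Yes, L has productions with common prefix '/ *'

Left-factoring is needed when two productions for the same non-terminal
share a common prefix on the right-hand side.

Productions for L:
  L → / *
  L → / * / id

Found common prefix '/ *' in productions for L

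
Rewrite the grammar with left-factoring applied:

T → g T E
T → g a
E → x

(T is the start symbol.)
T → g T'
T' → T E
T' → a
E → x

Left-factoring transforms A → αβ₁ | αβ₂ into A → αA' and A' → β₁ | β₂
(α is the longest common prefix among the alternatives). Repeat until
no nonterminal has two alternatives with a common prefix.

Round 1: T has alternatives sharing prefix 'g'. Introduce T': T → g T'
  Add: T' → T E
  Add: T' → a

No remaining common prefixes — done.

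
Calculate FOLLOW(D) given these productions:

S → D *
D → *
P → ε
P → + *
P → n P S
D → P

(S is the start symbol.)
{ '*' }

In S → D *: D is followed by '*', add FIRST('*') \ {ε} = { '*' }

Taking the union: FOLLOW(D) = { '*' }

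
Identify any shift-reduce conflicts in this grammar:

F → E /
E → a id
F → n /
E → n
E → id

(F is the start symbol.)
Yes — I5: [E → n .] vs [F → n . /]

Augment with F' → F and build the canonical LR(0) collection (I0 = CLOSURE({[F' → . F]}), then GOTO on every symbol after a dot until no new states appear). It has 9 states:
  I0: { [E → . a id], [E → . id], [E → . n], [F → . E /], [F → . n /], [F' → . F] }  — shift
  I1: { [F → E . /] }  — shift
  I2: { [F' → F .] }  — accept
  I3: { [E → a . id] }  — shift
  I4: { [E → id .] }  — reduce
  I5: { [E → n .], [F → n . /] }  — shift, reduce
  I6: { [F → n / .] }  — reduce
  I7: { [E → a id .] }  — reduce
  I8: { [F → E / .] }  — reduce

I5 contains reduce item [E → n .] and shift item [F → n . /] — shift-reduce conflict.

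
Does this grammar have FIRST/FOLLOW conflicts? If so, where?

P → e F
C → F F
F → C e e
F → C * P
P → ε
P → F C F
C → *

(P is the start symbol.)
Yes. P → e F with FOLLOW(P) on { 'e' }; P → F C F with FOLLOW(P) on { '*' }

A FIRST/FOLLOW conflict occurs when a non-terminal N has a nullable alternative N → β (β ⇒* ε) and another alternative N → α with FIRST(α) ∩ FOLLOW(N) ≠ ∅: on such a lookahead the parser cannot decide between expanding α and letting N vanish via β.

Nullable non-terminals: P.
FIRST sets used below: FIRST(F) = { '*' }

P: nullable alternative(s) P → ε; FOLLOW(P) = { $, '*', 'e' }
  P → e F: FIRST \ {ε} = { 'e' } — overlaps FOLLOW(P) on { 'e' }: CONFLICT
  P → ε: FIRST \ {ε} = { } — this is the only nullable alternative, skip
  P → F C F: FIRST \ {ε} = { '*' } — overlaps FOLLOW(P) on { '*' }: CONFLICT

C, F have no nullable alternative, so no FIRST/FOLLOW check is needed there.

So the grammar has 2 FIRST/FOLLOW conflicts (marked CONFLICT above).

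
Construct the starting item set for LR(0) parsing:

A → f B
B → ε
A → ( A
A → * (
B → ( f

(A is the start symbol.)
First, augment the grammar with A' → A
I₀ = CLOSURE({ [A' → . A] }):
  [A' → . A] has the dot before A: add [A → . f B], [A → . ( A], [A → . * (]
No further items can be added.

I₀ = { [A → . ( A], [A → . * (], [A → . f B], [A' → . A] }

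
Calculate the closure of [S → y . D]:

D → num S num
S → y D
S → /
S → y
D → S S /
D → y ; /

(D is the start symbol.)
Start with: [S → y . D]
  [S → y . D] has the dot before D: add [D → . num S num], [D → . S S /], [D → . y ; /]
  [D → . S S /] has the dot before S: add [S → . y D], [S → . /], [S → . y]
No further items can be added.

CLOSURE = { [D → . S S /], [D → . num S num], [D → . y ; /], [S → . /], [S → . y D], [S → . y], [S → y . D] }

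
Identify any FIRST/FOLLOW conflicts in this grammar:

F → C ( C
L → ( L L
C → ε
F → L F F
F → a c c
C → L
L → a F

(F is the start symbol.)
A FIRST/FOLLOW conflict occurs when a non-terminal N has a nullable alternative N → β (β ⇒* ε) and another alternative N → α with FIRST(α) ∩ FOLLOW(N) ≠ ∅: on such a lookahead the parser cannot decide between expanding α and letting N vanish via β.

Nullable non-terminals: C.
FIRST sets used below: FIRST(L) = { '(', 'a' }

C: nullable alternative(s) C → ε; FOLLOW(C) = { $, '(', 'a' }
  C → ε: FIRST \ {ε} = { } — this is the only nullable alternative, skip
  C → L: FIRST \ {ε} = { '(', 'a' } — overlaps FOLLOW(C) on { '(', 'a' }: CONFLICT

F, L have no nullable alternative, so no FIRST/FOLLOW check is needed there.

So the grammar has 1 FIRST/FOLLOW conflict (marked CONFLICT above).

Answer: Yes. C → L with FOLLOW(C) on { '(', 'a' }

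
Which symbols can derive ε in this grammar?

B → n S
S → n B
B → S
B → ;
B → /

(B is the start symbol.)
None

There are no ε-productions, so no non-terminal can derive ε.
No non-terminals are nullable.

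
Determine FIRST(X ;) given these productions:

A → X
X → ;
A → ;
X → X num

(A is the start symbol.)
FIRST sets of the non-terminals involved (from the grammar, by fixed-point iteration):
  FIRST(X) = { ';' }

To compute FIRST(X ;), process the symbols left to right:
Symbol X is a non-terminal. Add FIRST(X) \ {ε} = { ';' }
X is not nullable (ε ∉ FIRST(X)), so stop here.
FIRST(X ;) = { ';' }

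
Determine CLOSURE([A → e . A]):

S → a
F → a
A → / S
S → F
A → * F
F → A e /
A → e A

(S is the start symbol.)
To compute CLOSURE, for each item [A → α.Bβ] where B is a non-terminal, add [B → .γ] for all productions B → γ; repeat for the newly added items until nothing changes.

Start with: [A → e . A]
  [A → e . A] has the dot before A: add [A → . / S], [A → . * F], [A → . e A]
No further items can be added.

CLOSURE = { [A → . * F], [A → . / S], [A → . e A], [A → e . A] }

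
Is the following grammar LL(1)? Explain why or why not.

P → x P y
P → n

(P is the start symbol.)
For P:
  PREDICT(P → x P y) = { 'x' }
  PREDICT(P → n) = { 'n' }

All predict sets are disjoint. The grammar IS LL(1).

Answer: Yes, the grammar is LL(1).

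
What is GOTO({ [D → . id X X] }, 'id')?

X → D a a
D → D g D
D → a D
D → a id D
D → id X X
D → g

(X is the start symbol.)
GOTO(I, 'id') = CLOSURE({ [A → αX.β] : [A → α.Xβ] ∈ I, X = 'id' })

Items with dot before 'id', with the dot advanced:
  [D → . id X X] → [D → id . X X]
Closure of the advanced items:
  [D → id . X X] has the dot before X: add [X → . D a a]
  [X → . D a a] has the dot before D: add [D → . D g D], [D → . a D], [D → . a id D], [D → . id X X], [D → . g]

GOTO = { [D → . D g D], [D → . a D], [D → . a id D], [D → . g], [D → . id X X], [D → id . X X], [X → . D a a] }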